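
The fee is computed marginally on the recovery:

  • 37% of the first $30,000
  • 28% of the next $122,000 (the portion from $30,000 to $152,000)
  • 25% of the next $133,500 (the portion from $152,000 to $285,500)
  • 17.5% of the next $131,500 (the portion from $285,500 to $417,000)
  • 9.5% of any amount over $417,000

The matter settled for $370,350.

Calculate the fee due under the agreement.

First $30,000 at 37% = $11,100.00
Next $122,000 at 28% = $34,160.00
Next $133,500 at 25% = $33,375.00
Remaining $84,850 at 17.5% = $14,848.75
Fee: $11,100.00 + $34,160.00 + $33,375.00 + $14,848.75 = $93,483.75

$93,483.75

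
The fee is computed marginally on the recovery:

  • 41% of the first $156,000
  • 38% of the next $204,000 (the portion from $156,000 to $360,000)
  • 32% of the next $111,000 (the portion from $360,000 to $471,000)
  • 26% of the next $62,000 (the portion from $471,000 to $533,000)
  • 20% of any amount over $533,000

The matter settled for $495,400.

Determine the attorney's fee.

$183,344.00

First $156,000 at 41% = $63,960.00
Next $204,000 at 38% = $77,520.00
Next $111,000 at 32% = $35,520.00
Remaining $24,400 at 26% = $6,344.00
Fee: $63,960.00 + $77,520.00 + $35,520.00 + $6,344.00 = $183,344.00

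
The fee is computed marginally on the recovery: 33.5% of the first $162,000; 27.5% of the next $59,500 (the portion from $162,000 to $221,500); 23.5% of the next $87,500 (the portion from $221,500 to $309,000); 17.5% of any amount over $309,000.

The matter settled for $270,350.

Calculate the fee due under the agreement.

$82,112.25

First $162,000 at 33.5% = $54,270.00
Next $59,500 at 27.5% = $16,362.50
Remaining $48,850 at 23.5% = $11,479.75
Fee: $54,270.00 + $16,362.50 + $11,479.75 = $82,112.25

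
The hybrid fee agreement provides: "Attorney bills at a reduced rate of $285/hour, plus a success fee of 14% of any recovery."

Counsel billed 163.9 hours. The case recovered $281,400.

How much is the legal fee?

Hourly: 163.9 × $285 = $46,711.50
Success fee: 14% of $281,400 = $39,396.00
Total: $46,711.50 + $39,396.00 = $86,107.50

$86,107.50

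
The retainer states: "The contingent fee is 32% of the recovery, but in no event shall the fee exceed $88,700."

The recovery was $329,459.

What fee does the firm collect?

$88,700.00

32% of $329,459 = $105,426.88
That exceeds the $88,700 cap, so the fee is capped at $88,700.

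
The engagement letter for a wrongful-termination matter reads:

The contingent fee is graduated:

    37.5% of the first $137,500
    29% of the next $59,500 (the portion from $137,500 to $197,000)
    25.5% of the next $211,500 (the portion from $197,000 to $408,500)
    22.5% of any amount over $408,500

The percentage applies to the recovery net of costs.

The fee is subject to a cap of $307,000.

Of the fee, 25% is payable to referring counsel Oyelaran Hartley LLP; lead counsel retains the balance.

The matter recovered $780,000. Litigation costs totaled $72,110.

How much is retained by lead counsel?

$142,584.56

Fee base (net of costs): $780,000 − $72,110 = $707,890
First $137,500 at 37.5% = $51,562.50
Next $59,500 at 29% = $17,255.00
Next $211,500 at 25.5% = $53,932.50
Remaining $299,390 at 22.5% = $67,362.75
Fee: $51,562.50 + $17,255.00 + $53,932.50 + $67,362.75 = $190,112.75
$190,112.75 is under the $307,000 cap.
Referral share: 25% of $190,112.75 = $47,528.19; lead counsel retains $190,112.75 − $47,528.19 = $142,584.56.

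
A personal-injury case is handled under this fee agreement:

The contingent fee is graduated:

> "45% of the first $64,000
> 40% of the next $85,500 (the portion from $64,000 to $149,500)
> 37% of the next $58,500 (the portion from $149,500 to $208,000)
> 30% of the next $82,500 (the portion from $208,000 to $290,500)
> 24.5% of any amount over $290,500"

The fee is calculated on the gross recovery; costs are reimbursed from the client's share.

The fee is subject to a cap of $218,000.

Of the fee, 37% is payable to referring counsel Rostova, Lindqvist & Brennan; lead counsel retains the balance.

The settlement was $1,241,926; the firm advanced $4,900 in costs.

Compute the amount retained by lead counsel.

$137,340.00

Fee base is the gross recovery, $1,241,926; costs are reimbursed separately.
First $64,000 at 45% = $28,800.00
Next $85,500 at 40% = $34,200.00
Next $58,500 at 37% = $21,645.00
Next $82,500 at 30% = $24,750.00
Remaining $951,426 at 24.5% = $233,099.37
Fee: $28,800.00 + $34,200.00 + $21,645.00 + $24,750.00 + $233,099.37 = $342,494.37
$342,494.37 exceeds the $218,000 cap, so the fee is capped at $218,000.00.
Referral share: 37% of $218,000.00 = $80,660.00; lead counsel retains $218,000.00 − $80,660.00 = $137,340.00.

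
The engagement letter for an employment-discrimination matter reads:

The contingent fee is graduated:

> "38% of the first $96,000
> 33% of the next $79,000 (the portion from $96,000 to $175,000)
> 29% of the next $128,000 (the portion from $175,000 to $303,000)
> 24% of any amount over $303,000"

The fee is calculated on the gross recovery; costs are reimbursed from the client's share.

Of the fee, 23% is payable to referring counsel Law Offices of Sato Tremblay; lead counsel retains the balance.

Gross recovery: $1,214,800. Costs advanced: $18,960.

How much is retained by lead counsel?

Fee base is the gross recovery, $1,214,800; costs are reimbursed separately.
First $96,000 at 38% = $36,480.00
Next $79,000 at 33% = $26,070.00
Next $128,000 at 29% = $37,120.00
Remaining $911,800 at 24% = $218,832.00
Fee: $36,480.00 + $26,070.00 + $37,120.00 + $218,832.00 = $318,502.00
Referral share: 23% of $318,502.00 = $73,255.46; lead counsel retains $318,502.00 − $73,255.46 = $245,246.54.

$245,246.54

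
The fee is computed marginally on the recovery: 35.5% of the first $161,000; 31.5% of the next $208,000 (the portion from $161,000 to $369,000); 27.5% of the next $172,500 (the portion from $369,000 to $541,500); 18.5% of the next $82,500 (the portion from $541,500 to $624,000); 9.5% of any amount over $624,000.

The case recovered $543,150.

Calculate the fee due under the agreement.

First $161,000 at 35.5% = $57,155.00
Next $208,000 at 31.5% = $65,520.00
Next $172,500 at 27.5% = $47,437.50
Remaining $1,650 at 18.5% = $305.25
Fee: $57,155.00 + $65,520.00 + $47,437.50 + $305.25 = $170,417.75

$170,417.75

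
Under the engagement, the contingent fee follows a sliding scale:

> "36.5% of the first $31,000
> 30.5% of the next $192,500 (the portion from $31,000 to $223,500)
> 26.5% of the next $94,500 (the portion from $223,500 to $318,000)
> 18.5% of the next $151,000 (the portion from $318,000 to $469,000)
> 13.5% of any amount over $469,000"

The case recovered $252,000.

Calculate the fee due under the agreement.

First $31,000 at 36.5% = $11,315.00
Next $192,500 at 30.5% = $58,712.50
Remaining $28,500 at 26.5% = $7,552.50
Fee: $11,315.00 + $58,712.50 + $7,552.50 = $77,580.00

$77,580.00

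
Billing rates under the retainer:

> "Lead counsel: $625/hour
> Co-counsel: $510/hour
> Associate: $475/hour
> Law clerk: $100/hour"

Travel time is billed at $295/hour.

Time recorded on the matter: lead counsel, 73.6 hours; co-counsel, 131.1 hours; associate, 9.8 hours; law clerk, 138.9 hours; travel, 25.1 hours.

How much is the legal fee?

Lead counsel: 73.6 × $625 = $46,000.00
Co-counsel: 131.1 × $510 = $66,861.00
Associate: 9.8 × $475 = $4,655.00
Law clerk: 138.9 × $100 = $13,890.00
Subtotal: $46,000.00 + $66,861.00 + $4,655.00 + $13,890.00 = $131,406.00
Travel: 25.1 × $295 = $7,404.50
Total: $131,406.00 + $7,404.50 = $138,810.50

$138,810.50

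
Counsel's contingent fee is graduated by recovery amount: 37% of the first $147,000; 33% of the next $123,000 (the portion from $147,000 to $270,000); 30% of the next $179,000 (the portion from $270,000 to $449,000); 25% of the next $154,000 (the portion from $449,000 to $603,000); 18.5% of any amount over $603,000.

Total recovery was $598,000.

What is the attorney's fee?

$185,930.00

First $147,000 at 37% = $54,390.00
Next $123,000 at 33% = $40,590.00
Next $179,000 at 30% = $53,700.00
Remaining $149,000 at 25% = $37,250.00
Fee: $54,390.00 + $40,590.00 + $53,700.00 + $37,250.00 = $185,930.00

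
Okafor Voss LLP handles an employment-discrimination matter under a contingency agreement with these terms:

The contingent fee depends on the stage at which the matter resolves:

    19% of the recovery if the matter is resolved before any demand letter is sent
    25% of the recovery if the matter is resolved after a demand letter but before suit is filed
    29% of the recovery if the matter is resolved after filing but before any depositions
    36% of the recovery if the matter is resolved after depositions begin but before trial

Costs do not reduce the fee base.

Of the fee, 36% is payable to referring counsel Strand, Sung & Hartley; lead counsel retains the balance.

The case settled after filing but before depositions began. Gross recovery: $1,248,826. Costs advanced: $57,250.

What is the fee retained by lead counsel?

Fee base is the gross recovery, $1,248,826; costs are reimbursed separately.
The matter settled after filing but before depositions began, so the 29% rate applies.
$1,248,826 × 29% = $362,159.54
Referral share: 36% of $362,159.54 = $130,377.43; lead counsel retains $362,159.54 − $130,377.43 = $231,782.11.

$231,782.11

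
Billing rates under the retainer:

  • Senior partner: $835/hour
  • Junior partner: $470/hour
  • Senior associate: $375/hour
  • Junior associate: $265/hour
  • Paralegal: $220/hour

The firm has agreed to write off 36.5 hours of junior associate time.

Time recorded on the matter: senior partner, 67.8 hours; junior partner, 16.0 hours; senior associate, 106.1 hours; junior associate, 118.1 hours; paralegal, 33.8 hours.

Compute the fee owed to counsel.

Senior partner: 67.8 × $835 = $56,613.00
Junior partner: 16.0 × $470 = $7,520.00
Senior associate: 106.1 × $375 = $39,787.50
Junior associate: 118.1 × $265 = $31,296.50
Paralegal: 33.8 × $220 = $7,436.00
Subtotal: $142,653.00
Write-off: 36.5 × $265 = $9,672.50
Total: $142,653.00 − $9,672.50 = $132,980.50

$132,980.50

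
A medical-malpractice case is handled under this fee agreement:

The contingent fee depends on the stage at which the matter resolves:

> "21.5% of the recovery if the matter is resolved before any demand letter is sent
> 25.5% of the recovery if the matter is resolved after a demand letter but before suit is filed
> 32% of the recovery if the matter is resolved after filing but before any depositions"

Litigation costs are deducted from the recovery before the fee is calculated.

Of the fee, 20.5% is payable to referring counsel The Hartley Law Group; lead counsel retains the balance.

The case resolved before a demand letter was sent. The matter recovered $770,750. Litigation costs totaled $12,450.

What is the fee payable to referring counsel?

Fee base (net of costs): $770,750 − $12,450 = $758,300
The matter resolved before a demand letter was sent, so the 21.5% rate applies.
$758,300 × 21.5% = $163,034.50
Referral share: 20.5% of $163,034.50 = $33,422.07; lead counsel retains $163,034.50 − $33,422.07 = $129,612.43.

$33,422.07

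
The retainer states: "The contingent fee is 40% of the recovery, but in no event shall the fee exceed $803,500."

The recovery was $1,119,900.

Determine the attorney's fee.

40% of $1,119,900 = $447,960.00
That is under the $803,500 cap.

$447,960.00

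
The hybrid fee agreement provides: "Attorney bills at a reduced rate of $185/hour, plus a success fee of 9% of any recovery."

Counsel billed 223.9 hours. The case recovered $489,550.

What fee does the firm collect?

Hourly: 223.9 × $185 = $41,421.50
Success fee: 9% of $489,550 = $44,059.50
Total: $41,421.50 + $44,059.50 = $85,481.00

$85,481.00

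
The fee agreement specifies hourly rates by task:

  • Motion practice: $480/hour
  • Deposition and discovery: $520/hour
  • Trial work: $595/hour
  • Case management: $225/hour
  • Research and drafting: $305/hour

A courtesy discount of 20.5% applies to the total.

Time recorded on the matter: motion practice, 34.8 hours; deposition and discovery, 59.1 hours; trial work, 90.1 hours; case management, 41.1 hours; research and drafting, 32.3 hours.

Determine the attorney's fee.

$95,514.88

Motion practice: 34.8 × $480 = $16,704.00
Deposition and discovery: 59.1 × $520 = $30,732.00
Trial work: 90.1 × $595 = $53,609.50
Case management: 41.1 × $225 = $9,247.50
Research and drafting: 32.3 × $305 = $9,851.50
Subtotal: $120,144.50
Less 20.5% discount: −$24,629.62
Total: $120,144.50 − $24,629.62 = $95,514.88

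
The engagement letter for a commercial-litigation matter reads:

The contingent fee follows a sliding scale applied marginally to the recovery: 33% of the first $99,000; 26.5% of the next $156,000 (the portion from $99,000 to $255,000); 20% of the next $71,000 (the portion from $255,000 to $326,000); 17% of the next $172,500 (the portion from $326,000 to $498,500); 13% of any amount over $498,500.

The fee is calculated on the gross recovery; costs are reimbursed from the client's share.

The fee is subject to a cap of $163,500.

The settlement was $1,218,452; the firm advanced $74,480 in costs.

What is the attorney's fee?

Fee base is the gross recovery, $1,218,452; costs are reimbursed separately.
First $99,000 at 33% = $32,670.00
Next $156,000 at 26.5% = $41,340.00
Next $71,000 at 20% = $14,200.00
Next $172,500 at 17% = $29,325.00
Remaining $719,952 at 13% = $93,593.76
Fee: $32,670.00 + $41,340.00 + $14,200.00 + $29,325.00 + $93,593.76 = $211,128.76
$211,128.76 exceeds the $163,500 cap, so the fee is capped at $163,500.00.

$163,500.00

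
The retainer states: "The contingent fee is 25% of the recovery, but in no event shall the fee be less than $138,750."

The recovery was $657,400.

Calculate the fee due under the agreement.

25% of $657,400 = $164,350.00
That exceeds the $138,750 minimum.

$164,350.00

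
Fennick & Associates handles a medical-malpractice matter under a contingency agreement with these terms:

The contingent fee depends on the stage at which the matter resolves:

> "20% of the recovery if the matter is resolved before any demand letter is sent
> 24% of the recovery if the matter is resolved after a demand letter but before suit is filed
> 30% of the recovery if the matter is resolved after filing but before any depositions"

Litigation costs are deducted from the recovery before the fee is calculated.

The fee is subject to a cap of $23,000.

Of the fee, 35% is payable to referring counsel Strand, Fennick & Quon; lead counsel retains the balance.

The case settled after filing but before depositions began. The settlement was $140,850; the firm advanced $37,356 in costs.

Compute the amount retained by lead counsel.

Fee base (net of costs): $140,850 − $37,356 = $103,494
The matter settled after filing but before depositions began, so the 30% rate applies.
$103,494 × 30% = $31,048.20
$31,048.20 exceeds the $23,000 cap, so the fee is capped at $23,000.00.
Referral share: 35% of $23,000.00 = $8,050.00; lead counsel retains $23,000.00 − $8,050.00 = $14,950.00.

$14,950.00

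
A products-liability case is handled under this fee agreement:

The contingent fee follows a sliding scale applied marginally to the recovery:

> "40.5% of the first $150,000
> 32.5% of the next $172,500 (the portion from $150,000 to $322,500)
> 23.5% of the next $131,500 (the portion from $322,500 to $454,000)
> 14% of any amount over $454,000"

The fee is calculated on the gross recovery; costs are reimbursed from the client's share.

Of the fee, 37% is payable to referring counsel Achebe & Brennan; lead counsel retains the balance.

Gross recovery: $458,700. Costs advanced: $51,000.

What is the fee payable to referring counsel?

$54,898.01

Fee base is the gross recovery, $458,700; costs are reimbursed separately.
First $150,000 at 40.5% = $60,750.00
Next $172,500 at 32.5% = $56,062.50
Next $131,500 at 23.5% = $30,902.50
Remaining $4,700 at 14% = $658.00
Fee: $60,750.00 + $56,062.50 + $30,902.50 + $658.00 = $148,373.00
Referral share: 37% of $148,373.00 = $54,898.01; lead counsel retains $148,373.00 − $54,898.01 = $93,474.99.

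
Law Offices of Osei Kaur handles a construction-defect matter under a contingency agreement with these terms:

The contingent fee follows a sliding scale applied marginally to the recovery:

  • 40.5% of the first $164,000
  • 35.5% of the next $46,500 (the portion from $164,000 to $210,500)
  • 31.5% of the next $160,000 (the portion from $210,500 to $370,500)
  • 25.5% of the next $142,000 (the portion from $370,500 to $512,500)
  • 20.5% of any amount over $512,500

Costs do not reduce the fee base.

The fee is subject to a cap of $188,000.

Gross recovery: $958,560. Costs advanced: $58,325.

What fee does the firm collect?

$188,000.00

Fee base is the gross recovery, $958,560; costs are reimbursed separately.
First $164,000 at 40.5% = $66,420.00
Next $46,500 at 35.5% = $16,507.50
Next $160,000 at 31.5% = $50,400.00
Next $142,000 at 25.5% = $36,210.00
Remaining $446,060 at 20.5% = $91,442.30
Fee: $66,420.00 + $16,507.50 + $50,400.00 + $36,210.00 + $91,442.30 = $260,979.80
$260,979.80 exceeds the $188,000 cap, so the fee is capped at $188,000.00.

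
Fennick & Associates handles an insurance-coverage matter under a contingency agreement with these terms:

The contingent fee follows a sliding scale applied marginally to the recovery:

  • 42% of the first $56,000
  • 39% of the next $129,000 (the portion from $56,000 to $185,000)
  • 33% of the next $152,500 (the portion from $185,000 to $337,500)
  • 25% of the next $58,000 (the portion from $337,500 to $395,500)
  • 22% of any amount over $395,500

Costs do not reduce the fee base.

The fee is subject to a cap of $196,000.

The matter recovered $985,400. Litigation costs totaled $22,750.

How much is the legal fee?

$196,000.00

Fee base is the gross recovery, $985,400; costs are reimbursed separately.
First $56,000 at 42% = $23,520.00
Next $129,000 at 39% = $50,310.00
Next $152,500 at 33% = $50,325.00
Next $58,000 at 25% = $14,500.00
Remaining $589,900 at 22% = $129,778.00
Fee: $23,520.00 + $50,310.00 + $50,325.00 + $14,500.00 + $129,778.00 = $268,433.00
$268,433.00 exceeds the $196,000 cap, so the fee is capped at $196,000.00.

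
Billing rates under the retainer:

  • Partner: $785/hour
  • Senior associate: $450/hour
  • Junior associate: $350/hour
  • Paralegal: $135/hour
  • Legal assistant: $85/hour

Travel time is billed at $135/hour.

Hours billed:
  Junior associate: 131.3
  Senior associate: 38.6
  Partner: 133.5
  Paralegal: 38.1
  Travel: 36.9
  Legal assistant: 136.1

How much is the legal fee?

$189,816.00

Partner: 133.5 × $785 = $104,797.50
Senior associate: 38.6 × $450 = $17,370.00
Junior associate: 131.3 × $350 = $45,955.00
Paralegal: 38.1 × $135 = $5,143.50
Legal assistant: 136.1 × $85 = $11,568.50
Subtotal: $104,797.50 + $17,370.00 + $45,955.00 + $5,143.50 + $11,568.50 = $184,834.50
Travel: 36.9 × $135 = $4,981.50
Total: $184,834.50 + $4,981.50 = $189,816.00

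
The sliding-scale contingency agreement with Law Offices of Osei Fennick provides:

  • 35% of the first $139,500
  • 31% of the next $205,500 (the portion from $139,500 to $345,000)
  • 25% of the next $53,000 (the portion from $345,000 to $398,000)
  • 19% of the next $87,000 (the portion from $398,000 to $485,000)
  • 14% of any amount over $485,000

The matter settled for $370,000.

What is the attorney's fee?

$118,780.00

First $139,500 at 35% = $48,825.00
Next $205,500 at 31% = $63,705.00
Remaining $25,000 at 25% = $6,250.00
Fee: $48,825.00 + $63,705.00 + $6,250.00 = $118,780.00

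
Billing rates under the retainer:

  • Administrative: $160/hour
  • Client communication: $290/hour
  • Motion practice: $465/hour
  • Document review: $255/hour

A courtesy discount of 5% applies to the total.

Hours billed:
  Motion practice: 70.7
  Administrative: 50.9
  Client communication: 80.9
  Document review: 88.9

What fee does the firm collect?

$82,792.50

Administrative: 50.9 × $160 = $8,144.00
Client communication: 80.9 × $290 = $23,461.00
Motion practice: 70.7 × $465 = $32,875.50
Document review: 88.9 × $255 = $22,669.50
Subtotal: $87,150.00
Less 5% discount: −$4,357.50
Total: $87,150.00 − $4,357.50 = $82,792.50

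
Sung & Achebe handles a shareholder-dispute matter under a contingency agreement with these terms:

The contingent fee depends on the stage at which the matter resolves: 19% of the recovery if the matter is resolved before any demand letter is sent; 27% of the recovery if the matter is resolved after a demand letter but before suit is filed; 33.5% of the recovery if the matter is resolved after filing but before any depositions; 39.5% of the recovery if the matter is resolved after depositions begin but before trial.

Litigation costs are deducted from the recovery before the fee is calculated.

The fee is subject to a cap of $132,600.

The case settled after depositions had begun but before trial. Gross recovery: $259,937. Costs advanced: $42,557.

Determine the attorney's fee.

$85,865.10

Fee base (net of costs): $259,937 − $42,557 = $217,380
The matter settled after depositions had begun but before trial, so the 39.5% rate applies.
$217,380 × 39.5% = $85,865.10
$85,865.10 is under the $132,600 cap.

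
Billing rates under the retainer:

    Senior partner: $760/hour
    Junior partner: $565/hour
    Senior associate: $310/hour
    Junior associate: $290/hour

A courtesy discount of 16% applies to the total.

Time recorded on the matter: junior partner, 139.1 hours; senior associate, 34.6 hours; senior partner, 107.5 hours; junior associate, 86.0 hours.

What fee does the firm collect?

$164,604.30

Senior partner: 107.5 × $760 = $81,700.00
Junior partner: 139.1 × $565 = $78,591.50
Senior associate: 34.6 × $310 = $10,726.00
Junior associate: 86.0 × $290 = $24,940.00
Subtotal: $195,957.50
Less 16% discount: −$31,353.20
Total: $195,957.50 − $31,353.20 = $164,604.30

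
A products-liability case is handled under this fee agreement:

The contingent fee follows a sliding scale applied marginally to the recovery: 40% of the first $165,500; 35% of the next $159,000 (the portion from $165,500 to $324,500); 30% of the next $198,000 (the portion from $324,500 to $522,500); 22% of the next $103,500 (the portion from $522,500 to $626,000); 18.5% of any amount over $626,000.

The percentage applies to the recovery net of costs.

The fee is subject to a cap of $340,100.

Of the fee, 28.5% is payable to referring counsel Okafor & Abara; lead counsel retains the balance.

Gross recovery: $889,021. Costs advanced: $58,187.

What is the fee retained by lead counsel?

$172,968.72

Fee base (net of costs): $889,021 − $58,187 = $830,834
First $165,500 at 40% = $66,200.00
Next $159,000 at 35% = $55,650.00
Next $198,000 at 30% = $59,400.00
Next $103,500 at 22% = $22,770.00
Remaining $204,834 at 18.5% = $37,894.29
Fee: $66,200.00 + $55,650.00 + $59,400.00 + $22,770.00 + $37,894.29 = $241,914.29
$241,914.29 is under the $340,100 cap.
Referral share: 28.5% of $241,914.29 = $68,945.57; lead counsel retains $241,914.29 − $68,945.57 = $172,968.72.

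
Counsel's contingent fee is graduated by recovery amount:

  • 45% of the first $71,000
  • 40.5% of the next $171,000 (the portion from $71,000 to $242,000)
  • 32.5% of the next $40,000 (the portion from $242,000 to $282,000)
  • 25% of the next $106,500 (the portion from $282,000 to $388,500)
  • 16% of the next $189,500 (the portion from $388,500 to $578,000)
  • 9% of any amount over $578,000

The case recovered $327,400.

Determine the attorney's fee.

First $71,000 at 45% = $31,950.00
Next $171,000 at 40.5% = $69,255.00
Next $40,000 at 32.5% = $13,000.00
Remaining $45,400 at 25% = $11,350.00
Fee: $31,950.00 + $69,255.00 + $13,000.00 + $11,350.00 = $125,555.00

$125,555.00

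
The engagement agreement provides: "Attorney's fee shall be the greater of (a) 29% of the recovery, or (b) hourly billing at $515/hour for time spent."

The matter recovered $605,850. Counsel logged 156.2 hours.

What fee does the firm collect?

(a) 29% of $605,850 = $175,696.50
(b) 156.2 × $515 = $80,443.00
The greater is (a): $175,696.50.

$175,696.50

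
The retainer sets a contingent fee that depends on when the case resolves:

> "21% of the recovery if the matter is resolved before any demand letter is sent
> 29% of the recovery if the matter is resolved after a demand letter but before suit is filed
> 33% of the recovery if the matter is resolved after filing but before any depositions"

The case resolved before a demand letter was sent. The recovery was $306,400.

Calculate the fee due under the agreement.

The matter resolved before a demand letter was sent, so the 21% rate applies.
$306,400 × 21% = $64,344.00

$64,344.00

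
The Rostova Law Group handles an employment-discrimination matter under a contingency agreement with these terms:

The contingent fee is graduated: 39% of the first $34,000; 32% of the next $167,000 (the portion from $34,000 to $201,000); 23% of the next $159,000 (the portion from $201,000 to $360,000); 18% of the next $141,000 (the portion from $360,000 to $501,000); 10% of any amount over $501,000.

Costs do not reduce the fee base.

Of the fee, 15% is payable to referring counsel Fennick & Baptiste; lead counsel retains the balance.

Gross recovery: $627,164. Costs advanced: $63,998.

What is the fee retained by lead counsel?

$120,076.44

Fee base is the gross recovery, $627,164; costs are reimbursed separately.
First $34,000 at 39% = $13,260.00
Next $167,000 at 32% = $53,440.00
Next $159,000 at 23% = $36,570.00
Next $141,000 at 18% = $25,380.00
Remaining $126,164 at 10% = $12,616.40
Fee: $13,260.00 + $53,440.00 + $36,570.00 + $25,380.00 + $12,616.40 = $141,266.40
Referral share: 15% of $141,266.40 = $21,189.96; lead counsel retains $141,266.40 − $21,189.96 = $120,076.44.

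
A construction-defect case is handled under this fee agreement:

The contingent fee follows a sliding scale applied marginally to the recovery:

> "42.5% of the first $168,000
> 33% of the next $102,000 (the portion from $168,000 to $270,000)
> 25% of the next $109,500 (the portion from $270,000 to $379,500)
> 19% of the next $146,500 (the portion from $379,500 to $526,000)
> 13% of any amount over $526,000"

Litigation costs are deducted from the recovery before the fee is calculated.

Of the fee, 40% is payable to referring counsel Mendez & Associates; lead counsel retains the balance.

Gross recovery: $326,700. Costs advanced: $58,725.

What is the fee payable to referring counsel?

Fee base (net of costs): $326,700 − $58,725 = $267,975
First $168,000 at 42.5% = $71,400.00
Remaining $99,975 at 33% = $32,991.75
Fee: $71,400.00 + $32,991.75 = $104,391.75
Referral share: 40% of $104,391.75 = $41,756.70; lead counsel retains $104,391.75 − $41,756.70 = $62,635.05.

$41,756.70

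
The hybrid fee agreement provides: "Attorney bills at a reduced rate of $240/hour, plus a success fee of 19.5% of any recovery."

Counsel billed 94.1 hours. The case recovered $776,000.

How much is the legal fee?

$173,904.00

Hourly: 94.1 × $240 = $22,584.00
Success fee: 19.5% of $776,000 = $151,320.00
Total: $22,584.00 + $151,320.00 = $173,904.00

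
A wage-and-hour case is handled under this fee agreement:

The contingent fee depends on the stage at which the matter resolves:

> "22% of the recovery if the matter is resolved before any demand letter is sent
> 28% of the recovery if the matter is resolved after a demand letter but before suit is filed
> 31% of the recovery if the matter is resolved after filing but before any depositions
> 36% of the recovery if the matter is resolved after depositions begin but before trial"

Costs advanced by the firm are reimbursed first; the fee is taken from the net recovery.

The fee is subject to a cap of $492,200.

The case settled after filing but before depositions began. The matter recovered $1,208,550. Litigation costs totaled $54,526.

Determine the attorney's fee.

$357,747.44

Fee base (net of costs): $1,208,550 − $54,526 = $1,154,024
The matter settled after filing but before depositions began, so the 31% rate applies.
$1,154,024 × 31% = $357,747.44
$357,747.44 is under the $492,200 cap.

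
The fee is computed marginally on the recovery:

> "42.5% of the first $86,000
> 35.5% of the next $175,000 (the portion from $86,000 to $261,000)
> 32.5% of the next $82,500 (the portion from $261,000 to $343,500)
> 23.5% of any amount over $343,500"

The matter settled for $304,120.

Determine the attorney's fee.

$112,689.00

First $86,000 at 42.5% = $36,550.00
Next $175,000 at 35.5% = $62,125.00
Remaining $43,120 at 32.5% = $14,014.00
Fee: $36,550.00 + $62,125.00 + $14,014.00 = $112,689.00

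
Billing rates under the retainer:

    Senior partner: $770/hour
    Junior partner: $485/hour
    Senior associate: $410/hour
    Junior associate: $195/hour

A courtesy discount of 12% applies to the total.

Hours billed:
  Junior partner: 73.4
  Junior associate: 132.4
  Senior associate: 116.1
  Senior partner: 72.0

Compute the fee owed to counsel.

$144,723.04

Senior partner: 72.0 × $770 = $55,440.00
Junior partner: 73.4 × $485 = $35,599.00
Senior associate: 116.1 × $410 = $47,601.00
Junior associate: 132.4 × $195 = $25,818.00
Subtotal: $164,458.00
Less 12% discount: −$19,734.96
Total: $164,458.00 − $19,734.96 = $144,723.04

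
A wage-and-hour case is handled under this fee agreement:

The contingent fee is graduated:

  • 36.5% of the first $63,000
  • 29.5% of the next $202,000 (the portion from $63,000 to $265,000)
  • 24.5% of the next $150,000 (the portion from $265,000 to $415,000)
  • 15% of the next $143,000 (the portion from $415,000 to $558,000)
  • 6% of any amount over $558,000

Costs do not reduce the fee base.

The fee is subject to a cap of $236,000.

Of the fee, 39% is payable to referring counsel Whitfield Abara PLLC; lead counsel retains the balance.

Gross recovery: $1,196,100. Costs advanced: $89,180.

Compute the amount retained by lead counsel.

$109,233.31

Fee base is the gross recovery, $1,196,100; costs are reimbursed separately.
First $63,000 at 36.5% = $22,995.00
Next $202,000 at 29.5% = $59,590.00
Next $150,000 at 24.5% = $36,750.00
Next $143,000 at 15% = $21,450.00
Remaining $638,100 at 6% = $38,286.00
Fee: $22,995.00 + $59,590.00 + $36,750.00 + $21,450.00 + $38,286.00 = $179,071.00
$179,071.00 is under the $236,000 cap.
Referral share: 39% of $179,071.00 = $69,837.69; lead counsel retains $179,071.00 − $69,837.69 = $109,233.31.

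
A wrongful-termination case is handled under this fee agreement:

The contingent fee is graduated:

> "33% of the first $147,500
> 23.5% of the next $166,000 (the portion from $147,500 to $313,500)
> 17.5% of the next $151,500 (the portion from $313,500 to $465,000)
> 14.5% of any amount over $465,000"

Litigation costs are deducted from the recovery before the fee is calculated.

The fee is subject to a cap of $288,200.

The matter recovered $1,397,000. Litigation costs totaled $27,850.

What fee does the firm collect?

$245,299.25

Fee base (net of costs): $1,397,000 − $27,850 = $1,369,150
First $147,500 at 33% = $48,675.00
Next $166,000 at 23.5% = $39,010.00
Next $151,500 at 17.5% = $26,512.50
Remaining $904,150 at 14.5% = $131,101.75
Fee: $48,675.00 + $39,010.00 + $26,512.50 + $131,101.75 = $245,299.25
$245,299.25 is under the $288,200 cap.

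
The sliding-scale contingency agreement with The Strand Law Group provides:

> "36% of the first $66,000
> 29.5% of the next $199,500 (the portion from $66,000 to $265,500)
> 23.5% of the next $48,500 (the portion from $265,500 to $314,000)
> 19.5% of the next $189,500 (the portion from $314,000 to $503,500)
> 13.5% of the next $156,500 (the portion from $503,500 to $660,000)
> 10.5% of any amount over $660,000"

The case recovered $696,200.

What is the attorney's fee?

First $66,000 at 36% = $23,760.00
Next $199,500 at 29.5% = $58,852.50
Next $48,500 at 23.5% = $11,397.50
Next $189,500 at 19.5% = $36,952.50
Next $156,500 at 13.5% = $21,127.50
Remaining $36,200 at 10.5% = $3,801.00
Fee: $23,760.00 + $58,852.50 + $11,397.50 + $36,952.50 + $21,127.50 + $3,801.00 = $155,891.00

$155,891.00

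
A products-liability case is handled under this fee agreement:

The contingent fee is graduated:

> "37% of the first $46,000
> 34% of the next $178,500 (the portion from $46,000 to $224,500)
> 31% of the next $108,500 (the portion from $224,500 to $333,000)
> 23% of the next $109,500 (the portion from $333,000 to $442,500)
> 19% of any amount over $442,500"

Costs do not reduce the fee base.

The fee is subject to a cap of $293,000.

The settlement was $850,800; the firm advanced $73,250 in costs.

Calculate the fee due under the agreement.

$214,107.00

Fee base is the gross recovery, $850,800; costs are reimbursed separately.
First $46,000 at 37% = $17,020.00
Next $178,500 at 34% = $60,690.00
Next $108,500 at 31% = $33,635.00
Next $109,500 at 23% = $25,185.00
Remaining $408,300 at 19% = $77,577.00
Fee: $17,020.00 + $60,690.00 + $33,635.00 + $25,185.00 + $77,577.00 = $214,107.00
$214,107.00 is under the $293,000 cap.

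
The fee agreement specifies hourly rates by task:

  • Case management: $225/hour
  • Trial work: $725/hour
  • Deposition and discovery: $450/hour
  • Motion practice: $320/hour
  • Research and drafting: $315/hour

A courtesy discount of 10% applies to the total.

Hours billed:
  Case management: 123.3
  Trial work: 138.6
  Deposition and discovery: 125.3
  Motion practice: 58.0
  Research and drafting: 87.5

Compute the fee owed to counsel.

$207,661.50

Case management: 123.3 × $225 = $27,742.50
Trial work: 138.6 × $725 = $100,485.00
Deposition and discovery: 125.3 × $450 = $56,385.00
Motion practice: 58.0 × $320 = $18,560.00
Research and drafting: 87.5 × $315 = $27,562.50
Subtotal: $230,735.00
Less 10% discount: −$23,073.50
Total: $230,735.00 − $23,073.50 = $207,661.50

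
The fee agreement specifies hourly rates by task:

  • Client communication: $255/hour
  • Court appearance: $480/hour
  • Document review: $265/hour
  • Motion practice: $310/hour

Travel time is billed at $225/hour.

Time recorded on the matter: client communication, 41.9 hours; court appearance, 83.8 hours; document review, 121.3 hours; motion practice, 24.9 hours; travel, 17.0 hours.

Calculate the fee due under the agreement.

Client communication: 41.9 × $255 = $10,684.50
Court appearance: 83.8 × $480 = $40,224.00
Document review: 121.3 × $265 = $32,144.50
Motion practice: 24.9 × $310 = $7,719.00
Subtotal: $10,684.50 + $40,224.00 + $32,144.50 + $7,719.00 = $90,772.00
Travel: 17.0 × $225 = $3,825.00
Total: $90,772.00 + $3,825.00 = $94,597.00

$94,597.00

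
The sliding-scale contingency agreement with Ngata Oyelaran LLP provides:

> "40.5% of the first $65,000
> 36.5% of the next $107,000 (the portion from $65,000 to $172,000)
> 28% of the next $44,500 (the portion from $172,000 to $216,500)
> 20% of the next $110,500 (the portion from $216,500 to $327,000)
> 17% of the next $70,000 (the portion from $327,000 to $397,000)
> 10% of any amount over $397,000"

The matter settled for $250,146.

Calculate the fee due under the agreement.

$84,569.20

First $65,000 at 40.5% = $26,325.00
Next $107,000 at 36.5% = $39,055.00
Next $44,500 at 28% = $12,460.00
Remaining $33,646 at 20% = $6,729.20
Fee: $26,325.00 + $39,055.00 + $12,460.00 + $6,729.20 = $84,569.20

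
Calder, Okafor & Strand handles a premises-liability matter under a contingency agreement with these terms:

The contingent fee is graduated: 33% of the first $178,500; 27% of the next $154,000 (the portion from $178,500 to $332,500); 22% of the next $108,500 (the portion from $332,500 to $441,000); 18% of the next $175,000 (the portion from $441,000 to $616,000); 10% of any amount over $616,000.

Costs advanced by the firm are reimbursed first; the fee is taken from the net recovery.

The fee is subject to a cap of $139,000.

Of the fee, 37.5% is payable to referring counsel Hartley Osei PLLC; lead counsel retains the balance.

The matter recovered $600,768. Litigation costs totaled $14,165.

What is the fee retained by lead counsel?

$86,875.00

Fee base (net of costs): $600,768 − $14,165 = $586,603
First $178,500 at 33% = $58,905.00
Next $154,000 at 27% = $41,580.00
Next $108,500 at 22% = $23,870.00
Remaining $145,603 at 18% = $26,208.54
Fee: $58,905.00 + $41,580.00 + $23,870.00 + $26,208.54 = $150,563.54
$150,563.54 exceeds the $139,000 cap, so the fee is capped at $139,000.00.
Referral share: 37.5% of $139,000.00 = $52,125.00; lead counsel retains $139,000.00 − $52,125.00 = $86,875.00.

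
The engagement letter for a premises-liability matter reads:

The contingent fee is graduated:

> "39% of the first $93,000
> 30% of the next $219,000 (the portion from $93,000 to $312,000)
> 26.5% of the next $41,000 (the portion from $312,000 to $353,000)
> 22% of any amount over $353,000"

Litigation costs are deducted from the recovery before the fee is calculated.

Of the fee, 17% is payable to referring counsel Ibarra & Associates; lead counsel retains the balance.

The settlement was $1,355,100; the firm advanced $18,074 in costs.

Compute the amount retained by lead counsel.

Fee base (net of costs): $1,355,100 − $18,074 = $1,337,026
First $93,000 at 39% = $36,270.00
Next $219,000 at 30% = $65,700.00
Next $41,000 at 26.5% = $10,865.00
Remaining $984,026 at 22% = $216,485.72
Fee: $36,270.00 + $65,700.00 + $10,865.00 + $216,485.72 = $329,320.72
Referral share: 17% of $329,320.72 = $55,984.52; lead counsel retains $329,320.72 − $55,984.52 = $273,336.20.

$273,336.20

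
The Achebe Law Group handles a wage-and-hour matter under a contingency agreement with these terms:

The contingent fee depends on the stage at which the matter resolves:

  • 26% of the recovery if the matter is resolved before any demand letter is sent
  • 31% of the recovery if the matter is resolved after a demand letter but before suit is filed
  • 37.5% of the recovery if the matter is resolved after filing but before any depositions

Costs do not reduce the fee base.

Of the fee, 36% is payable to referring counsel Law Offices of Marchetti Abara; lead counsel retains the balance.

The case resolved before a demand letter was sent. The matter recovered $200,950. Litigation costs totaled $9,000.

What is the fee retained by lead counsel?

Fee base is the gross recovery, $200,950; costs are reimbursed separately.
The matter resolved before a demand letter was sent, so the 26% rate applies.
$200,950 × 26% = $52,247.00
Referral share: 36% of $52,247.00 = $18,808.92; lead counsel retains $52,247.00 − $18,808.92 = $33,438.08.

$33,438.08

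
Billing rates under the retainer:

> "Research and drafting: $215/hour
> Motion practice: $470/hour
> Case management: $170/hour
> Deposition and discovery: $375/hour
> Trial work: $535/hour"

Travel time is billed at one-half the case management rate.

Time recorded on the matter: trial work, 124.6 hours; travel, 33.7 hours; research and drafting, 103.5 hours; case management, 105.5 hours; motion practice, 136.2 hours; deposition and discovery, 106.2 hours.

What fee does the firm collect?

$213,552.00

Research and drafting: 103.5 × $215 = $22,252.50
Motion practice: 136.2 × $470 = $64,014.00
Case management: 105.5 × $170 = $17,935.00
Deposition and discovery: 106.2 × $375 = $39,825.00
Trial work: 124.6 × $535 = $66,661.00
Subtotal: $22,252.50 + $64,014.00 + $17,935.00 + $39,825.00 + $66,661.00 = $210,687.50
Travel: 33.7 × ($170 ÷ 2) = 33.7 × $85.00 = $2,864.50
Total: $210,687.50 + $2,864.50 = $213,552.00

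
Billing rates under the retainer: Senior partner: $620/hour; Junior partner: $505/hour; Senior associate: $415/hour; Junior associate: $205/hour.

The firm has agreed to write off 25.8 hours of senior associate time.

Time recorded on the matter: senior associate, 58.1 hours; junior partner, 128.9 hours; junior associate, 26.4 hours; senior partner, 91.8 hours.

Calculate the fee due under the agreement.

$140,827.00

Senior partner: 91.8 × $620 = $56,916.00
Junior partner: 128.9 × $505 = $65,094.50
Senior associate: 58.1 × $415 = $24,111.50
Junior associate: 26.4 × $205 = $5,412.00
Subtotal: $151,534.00
Write-off: 25.8 × $415 = $10,707.00
Total: $151,534.00 − $10,707.00 = $140,827.00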